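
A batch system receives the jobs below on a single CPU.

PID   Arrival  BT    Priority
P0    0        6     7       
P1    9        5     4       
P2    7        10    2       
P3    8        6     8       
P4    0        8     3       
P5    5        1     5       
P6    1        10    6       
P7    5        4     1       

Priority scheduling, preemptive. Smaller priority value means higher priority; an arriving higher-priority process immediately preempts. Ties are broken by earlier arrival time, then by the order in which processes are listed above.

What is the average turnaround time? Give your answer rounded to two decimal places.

Timeline: | P4 0-5 | P7 5-9 | P2 9-19 | P4 19-22 | P1 22-27 | P5 27-28 | P6 28-38 | P0 38-44 | P3 44-50 |
Completion: P0=44  P1=27  P2=19  P3=50  P4=22  P5=28  P6=38  P7=9
Turnaround times: P0=44, P1=18, P2=12, P3=42, P4=22, P5=23, P6=37, P7=4
Average turnaround = (44+18+12+42+22+23+37+4) / 8 = 202/8 = 25.25

25.25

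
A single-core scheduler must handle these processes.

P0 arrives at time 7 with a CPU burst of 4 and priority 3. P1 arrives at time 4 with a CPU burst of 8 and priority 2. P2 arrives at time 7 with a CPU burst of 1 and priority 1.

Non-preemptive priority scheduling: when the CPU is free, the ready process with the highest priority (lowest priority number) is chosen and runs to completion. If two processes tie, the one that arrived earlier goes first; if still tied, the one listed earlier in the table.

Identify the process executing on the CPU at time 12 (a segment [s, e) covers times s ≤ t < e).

Schedule: | idle 0-4 | P1 4-12 | P2 12-13 | P0 13-17 |
Completion: P0=17  P1=12  P2=13

P2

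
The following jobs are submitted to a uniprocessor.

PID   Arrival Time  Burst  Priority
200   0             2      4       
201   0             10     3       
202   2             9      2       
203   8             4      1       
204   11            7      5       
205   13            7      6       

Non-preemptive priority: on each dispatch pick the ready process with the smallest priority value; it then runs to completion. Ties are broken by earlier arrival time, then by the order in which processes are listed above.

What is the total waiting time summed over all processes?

Timeline: | 201 0-10 | 203 10-14 | 202 14-23 | 200 23-25 | 204 25-32 | 205 32-39 |
Completion: 200=25  201=10  202=23  203=14  204=32  205=39
Turnaround (C−A): 200=25  201=10  202=21  203=6  204=21  205=26
Waiting = turnaround − burst: 200=23, 201=0, 202=12, 203=2, 204=14, 205=19
Total waiting = 23 + 0 + 12 + 2 + 14 + 19 = 70

70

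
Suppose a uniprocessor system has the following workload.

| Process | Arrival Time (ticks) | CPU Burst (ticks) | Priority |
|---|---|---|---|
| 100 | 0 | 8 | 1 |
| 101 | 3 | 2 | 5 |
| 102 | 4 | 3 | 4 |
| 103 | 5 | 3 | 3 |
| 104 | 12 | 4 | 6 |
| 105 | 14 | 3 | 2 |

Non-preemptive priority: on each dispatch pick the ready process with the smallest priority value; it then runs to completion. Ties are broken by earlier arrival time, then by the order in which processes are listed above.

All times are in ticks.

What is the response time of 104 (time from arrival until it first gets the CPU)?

7

Timeline: | 100 0-8 | 103 8-11 | 102 11-14 | 105 14-17 | 101 17-19 | 104 19-23 |
Completion: 100=8  101=19  102=14  103=11  104=23  105=17
Response(104) = first start − arrival = 19 − 12 = 7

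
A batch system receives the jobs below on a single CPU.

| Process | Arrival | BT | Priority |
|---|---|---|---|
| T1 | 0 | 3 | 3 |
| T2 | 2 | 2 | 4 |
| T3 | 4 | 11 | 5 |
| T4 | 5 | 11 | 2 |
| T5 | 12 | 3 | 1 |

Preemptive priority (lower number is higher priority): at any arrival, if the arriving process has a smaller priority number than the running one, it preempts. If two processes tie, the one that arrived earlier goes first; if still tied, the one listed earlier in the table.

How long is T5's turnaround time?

Gantt: | T1 0-3 | T2 3-5 | T4 5-12 | T5 12-15 | T4 15-19 | T3 19-30 |
Completion: T1=3  T2=5  T3=30  T4=19  T5=15
Turnaround (C−A): T1=3  T2=3  T3=26  T4=14  T5=3
Turnaround(T5) = completion − arrival = 15 − 12 = 3

3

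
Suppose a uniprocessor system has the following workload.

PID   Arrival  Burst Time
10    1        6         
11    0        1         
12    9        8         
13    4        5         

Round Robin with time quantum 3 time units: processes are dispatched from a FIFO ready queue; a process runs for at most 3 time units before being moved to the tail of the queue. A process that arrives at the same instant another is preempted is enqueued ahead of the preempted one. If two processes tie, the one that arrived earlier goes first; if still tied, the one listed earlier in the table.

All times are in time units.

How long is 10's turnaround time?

9

Schedule: | 11 0-1 | 10 1-4 | 13 4-7 | 10 7-10 | 13 10-12 | 12 12-20 |
Completion: 10=10  11=1  12=20  13=12
Turnaround (C−A): 10=9  11=1  12=11  13=8
Turnaround(10) = completion − arrival = 10 − 1 = 9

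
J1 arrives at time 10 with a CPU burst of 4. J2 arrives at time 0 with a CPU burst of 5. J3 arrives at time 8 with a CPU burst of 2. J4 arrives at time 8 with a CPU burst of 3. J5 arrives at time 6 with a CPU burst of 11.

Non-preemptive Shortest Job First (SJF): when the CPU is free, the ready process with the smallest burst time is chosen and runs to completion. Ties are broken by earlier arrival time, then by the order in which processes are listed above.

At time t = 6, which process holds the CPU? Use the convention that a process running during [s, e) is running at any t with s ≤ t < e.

J5

Gantt: | J2 0-5 | idle 5-6 | J5 6-17 | J3 17-19 | J4 19-22 | J1 22-26 |
Completion: J1=26  J2=5  J3=19  J4=22  J5=17
Turnaround (C−A): J1=16  J2=5  J3=11  J4=14  J5=11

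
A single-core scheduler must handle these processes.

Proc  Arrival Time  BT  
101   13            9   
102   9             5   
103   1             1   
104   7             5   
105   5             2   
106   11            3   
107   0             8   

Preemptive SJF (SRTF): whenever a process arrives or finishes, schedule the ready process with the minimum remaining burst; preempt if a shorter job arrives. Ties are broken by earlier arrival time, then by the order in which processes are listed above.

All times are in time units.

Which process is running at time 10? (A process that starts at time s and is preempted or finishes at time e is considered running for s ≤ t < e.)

Timeline: | 107 0-1 | 103 1-2 | 107 2-5 | 105 5-7 | 107 7-11 | 106 11-14 | 104 14-19 | 102 19-24 | 101 24-33 |
Completion: 101=33  102=24  103=2  104=19  105=7  106=14  107=11

107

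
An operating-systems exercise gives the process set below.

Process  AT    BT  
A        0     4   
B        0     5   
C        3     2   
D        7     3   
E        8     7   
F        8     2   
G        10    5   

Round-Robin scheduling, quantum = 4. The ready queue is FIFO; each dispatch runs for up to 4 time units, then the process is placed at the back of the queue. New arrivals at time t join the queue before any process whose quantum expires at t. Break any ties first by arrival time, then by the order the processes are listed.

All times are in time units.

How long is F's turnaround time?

Gantt: | A 0-4 | B 4-8 | C 8-10 | D 10-13 | E 13-17 | F 17-19 | B 19-20 | G 20-24 | E 24-27 | G 27-28 |
Completion: A=4  B=20  C=10  D=13  E=27  F=19  G=28
Turnaround(F) = completion − arrival = 19 − 8 = 11

11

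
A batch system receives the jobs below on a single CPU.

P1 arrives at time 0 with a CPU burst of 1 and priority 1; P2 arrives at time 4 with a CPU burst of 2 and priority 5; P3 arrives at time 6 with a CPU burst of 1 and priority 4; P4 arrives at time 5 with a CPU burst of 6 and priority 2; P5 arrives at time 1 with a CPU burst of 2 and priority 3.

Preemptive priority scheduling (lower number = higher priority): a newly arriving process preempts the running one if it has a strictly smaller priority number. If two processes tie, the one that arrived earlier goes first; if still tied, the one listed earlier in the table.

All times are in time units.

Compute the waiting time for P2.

Timeline: | P1 0-1 | P5 1-3 | idle 3-4 | P2 4-5 | P4 5-11 | P3 11-12 | P2 12-13 |
Completion: P1=1  P2=13  P3=12  P4=11  P5=3
Turnaround (C−A): P1=1  P2=9  P3=6  P4=6  P5=2
Waiting(P2) = turnaround − burst = 9 − 2 = 7

7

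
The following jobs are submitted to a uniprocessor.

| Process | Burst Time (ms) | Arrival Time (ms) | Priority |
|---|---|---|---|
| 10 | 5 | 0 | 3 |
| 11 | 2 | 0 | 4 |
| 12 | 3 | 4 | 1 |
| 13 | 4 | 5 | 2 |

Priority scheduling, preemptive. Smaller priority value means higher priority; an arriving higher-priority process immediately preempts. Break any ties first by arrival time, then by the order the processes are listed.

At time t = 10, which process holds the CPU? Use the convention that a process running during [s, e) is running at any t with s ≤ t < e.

Gantt: | 10 0-4 | 12 4-7 | 13 7-11 | 10 11-12 | 11 12-14 |
Completion: 10=12  11=14  12=7  13=11

13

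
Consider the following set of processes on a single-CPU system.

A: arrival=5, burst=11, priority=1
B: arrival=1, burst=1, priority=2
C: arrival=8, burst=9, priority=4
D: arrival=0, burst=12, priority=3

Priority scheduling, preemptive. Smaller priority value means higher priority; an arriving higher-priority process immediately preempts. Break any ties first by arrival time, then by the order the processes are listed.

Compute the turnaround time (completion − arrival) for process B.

Timeline: | D 0-1 | B 1-2 | D 2-5 | A 5-16 | D 16-24 | C 24-33 |
Completion: A=16  B=2  C=33  D=24
Turnaround(B) = completion − arrival = 2 − 1 = 1

1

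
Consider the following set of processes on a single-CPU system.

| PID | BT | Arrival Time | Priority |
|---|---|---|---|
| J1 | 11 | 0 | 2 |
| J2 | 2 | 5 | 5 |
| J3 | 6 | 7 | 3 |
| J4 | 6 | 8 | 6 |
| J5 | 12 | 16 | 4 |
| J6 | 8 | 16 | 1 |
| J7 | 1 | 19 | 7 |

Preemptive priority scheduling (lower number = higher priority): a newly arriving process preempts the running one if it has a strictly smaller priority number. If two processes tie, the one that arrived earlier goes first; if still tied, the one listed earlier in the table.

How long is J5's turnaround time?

21

Timeline: | J1 0-11 | J3 11-16 | J6 16-24 | J3 24-25 | J5 25-37 | J2 37-39 | J4 39-45 | J7 45-46 |
Completion: J1=11  J2=39  J3=25  J4=45  J5=37  J6=24  J7=46
Turnaround (C−A): J1=11  J2=34  J3=18  J4=37  J5=21  J6=8  J7=27
Turnaround(J5) = completion − arrival = 37 − 16 = 21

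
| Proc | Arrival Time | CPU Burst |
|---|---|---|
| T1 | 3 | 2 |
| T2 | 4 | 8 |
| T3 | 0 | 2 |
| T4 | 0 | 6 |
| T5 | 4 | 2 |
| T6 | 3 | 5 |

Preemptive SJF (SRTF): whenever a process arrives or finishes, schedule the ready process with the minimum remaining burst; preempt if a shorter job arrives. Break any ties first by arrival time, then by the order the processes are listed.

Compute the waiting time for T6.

9

Timeline: | T3 0-2 | T4 2-3 | T1 3-5 | T5 5-7 | T4 7-12 | T6 12-17 | T2 17-25 |
Completion: T1=5  T2=25  T3=2  T4=12  T5=7  T6=17
Turnaround (C−A): T1=2  T2=21  T3=2  T4=12  T5=3  T6=14
Waiting(T6) = turnaround − burst = 14 − 5 = 9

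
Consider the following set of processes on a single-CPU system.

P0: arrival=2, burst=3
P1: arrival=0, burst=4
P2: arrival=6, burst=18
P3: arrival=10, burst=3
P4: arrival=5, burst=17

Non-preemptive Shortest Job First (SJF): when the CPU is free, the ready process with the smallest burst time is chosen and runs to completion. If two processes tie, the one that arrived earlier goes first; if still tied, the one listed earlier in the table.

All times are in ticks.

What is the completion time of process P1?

Timeline: | P1 0-4 | P0 4-7 | P4 7-24 | P3 24-27 | P2 27-45 |
Completion: P0=7  P1=4  P2=45  P3=27  P4=24

4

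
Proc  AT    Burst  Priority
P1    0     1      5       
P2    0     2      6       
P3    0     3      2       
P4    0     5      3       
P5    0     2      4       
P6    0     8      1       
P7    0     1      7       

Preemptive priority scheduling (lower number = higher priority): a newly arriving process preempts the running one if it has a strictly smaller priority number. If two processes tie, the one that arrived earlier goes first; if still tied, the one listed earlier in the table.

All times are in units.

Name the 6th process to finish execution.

P2

Timeline: | P6 0-8 | P3 8-11 | P4 11-16 | P5 16-18 | P1 18-19 | P2 19-21 | P7 21-22 |
Completion: P1=19  P2=21  P3=11  P4=16  P5=18  P6=8  P7=22
Turnaround (C−A): P1=19  P2=21  P3=11  P4=16  P5=18  P6=8  P7=22
Finish order: P6 → P3 → P4 → P5 → P1 → P2 → P7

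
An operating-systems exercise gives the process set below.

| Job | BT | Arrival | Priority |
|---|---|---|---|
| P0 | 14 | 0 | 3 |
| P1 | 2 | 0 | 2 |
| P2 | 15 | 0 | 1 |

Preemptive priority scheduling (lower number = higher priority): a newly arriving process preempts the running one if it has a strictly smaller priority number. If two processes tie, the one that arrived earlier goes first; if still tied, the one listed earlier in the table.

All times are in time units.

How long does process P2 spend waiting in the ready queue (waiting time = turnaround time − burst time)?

Timeline: | P2 0-15 | P1 15-17 | P0 17-31 |
Completion: P0=31  P1=17  P2=15
Turnaround (C−A): P0=31  P1=17  P2=15
Waiting(P2) = turnaround − burst = 15 − 15 = 0

0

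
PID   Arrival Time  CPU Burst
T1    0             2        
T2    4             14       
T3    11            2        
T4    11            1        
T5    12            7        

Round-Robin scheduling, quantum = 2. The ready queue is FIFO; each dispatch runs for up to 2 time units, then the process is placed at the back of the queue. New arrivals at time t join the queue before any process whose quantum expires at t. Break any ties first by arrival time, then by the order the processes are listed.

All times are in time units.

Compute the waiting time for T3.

1

Timeline: | T1 0-2 | idle 2-4 | T2 4-12 | T3 12-14 | T4 14-15 | T5 15-17 | T2 17-19 | T5 19-21 | T2 21-23 | T5 23-25 | T2 25-27 | T5 27-28 |
Completion: T1=2  T2=27  T3=14  T4=15  T5=28
Turnaround (C−A): T1=2  T2=23  T3=3  T4=4  T5=16
Waiting(T3) = turnaround − burst = 3 − 2 = 1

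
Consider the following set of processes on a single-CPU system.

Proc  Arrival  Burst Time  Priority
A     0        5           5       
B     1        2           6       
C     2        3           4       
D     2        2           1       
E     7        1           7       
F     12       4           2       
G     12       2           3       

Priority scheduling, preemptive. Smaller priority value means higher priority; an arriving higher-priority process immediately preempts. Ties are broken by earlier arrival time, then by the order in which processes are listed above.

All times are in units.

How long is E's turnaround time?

12

Gantt: | A 0-2 | D 2-4 | C 4-7 | A 7-10 | B 10-12 | F 12-16 | G 16-18 | E 18-19 |
Completion: A=10  B=12  C=7  D=4  E=19  F=16  G=18
Turnaround (C−A): A=10  B=11  C=5  D=2  E=12  F=4  G=6
Turnaround(E) = completion − arrival = 19 − 7 = 12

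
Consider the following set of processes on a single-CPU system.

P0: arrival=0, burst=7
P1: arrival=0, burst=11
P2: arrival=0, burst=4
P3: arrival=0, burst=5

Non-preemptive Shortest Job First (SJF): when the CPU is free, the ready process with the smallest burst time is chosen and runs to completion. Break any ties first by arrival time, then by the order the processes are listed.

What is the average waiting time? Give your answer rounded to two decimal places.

7.25

Timeline: | P2 0-4 | P3 4-9 | P0 9-16 | P1 16-27 |
Completion: P0=16  P1=27  P2=4  P3=9
Turnaround (C−A): P0=16  P1=27  P2=4  P3=9
Waiting times: P0=9, P1=16, P2=0, P3=4
Average waiting = (9+16+0+4) / 4 = 29/4 = 7.25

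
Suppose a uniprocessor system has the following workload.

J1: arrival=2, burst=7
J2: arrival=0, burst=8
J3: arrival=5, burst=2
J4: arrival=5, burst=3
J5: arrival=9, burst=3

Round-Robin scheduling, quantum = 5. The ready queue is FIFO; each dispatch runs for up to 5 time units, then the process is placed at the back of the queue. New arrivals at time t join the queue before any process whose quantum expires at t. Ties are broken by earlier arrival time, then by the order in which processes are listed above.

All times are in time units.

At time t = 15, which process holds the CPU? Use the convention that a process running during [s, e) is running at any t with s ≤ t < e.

Gantt: | J2 0-5 | J1 5-10 | J3 10-12 | J4 12-15 | J2 15-18 | J5 18-21 | J1 21-23 |
Completion: J1=23  J2=18  J3=12  J4=15  J5=21
Turnaround (C−A): J1=21  J2=18  J3=7  J4=10  J5=12

J2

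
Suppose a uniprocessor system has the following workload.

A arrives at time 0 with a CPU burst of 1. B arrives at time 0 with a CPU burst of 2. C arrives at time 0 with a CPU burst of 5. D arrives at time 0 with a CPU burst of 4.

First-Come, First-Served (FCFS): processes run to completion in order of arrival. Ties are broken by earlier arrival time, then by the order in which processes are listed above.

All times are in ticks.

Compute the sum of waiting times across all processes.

Timeline: | A 0-1 | B 1-3 | C 3-8 | D 8-12 |
Completion: A=1  B=3  C=8  D=12
Turnaround (C−A): A=1  B=3  C=8  D=12
Waiting = turnaround − burst: A=0, B=1, C=3, D=8
Total waiting = 0 + 1 + 3 + 8 = 12

12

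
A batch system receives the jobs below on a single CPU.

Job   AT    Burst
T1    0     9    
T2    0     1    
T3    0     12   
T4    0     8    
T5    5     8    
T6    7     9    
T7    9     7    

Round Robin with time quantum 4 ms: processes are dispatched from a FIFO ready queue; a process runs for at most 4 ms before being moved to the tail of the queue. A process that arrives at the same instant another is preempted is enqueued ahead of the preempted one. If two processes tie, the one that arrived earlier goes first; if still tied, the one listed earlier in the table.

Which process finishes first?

T2

Schedule: | T1 0-4 | T2 4-5 | T3 5-9 | T4 9-13 | T1 13-17 | T5 17-21 | T6 21-25 | T7 25-29 | T3 29-33 | T4 33-37 | T1 37-38 | T5 38-42 | T6 42-46 | T7 46-49 | T3 49-53 | T6 53-54 |
Completion: T1=38  T2=5  T3=53  T4=37  T5=42  T6=54  T7=49
Turnaround (C−A): T1=38  T2=5  T3=53  T4=37  T5=37  T6=47  T7=40
Finish order: T2 → T4 → T1 → T5 → T7 → T3 → T6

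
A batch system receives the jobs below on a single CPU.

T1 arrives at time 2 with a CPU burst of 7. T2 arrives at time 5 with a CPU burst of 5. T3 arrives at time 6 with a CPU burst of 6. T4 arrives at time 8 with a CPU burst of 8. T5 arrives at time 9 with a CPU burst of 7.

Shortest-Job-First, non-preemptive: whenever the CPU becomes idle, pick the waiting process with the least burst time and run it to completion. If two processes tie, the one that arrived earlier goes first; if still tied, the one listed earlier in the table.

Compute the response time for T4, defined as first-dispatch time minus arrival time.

Timeline: | idle 0-2 | T1 2-9 | T2 9-14 | T3 14-20 | T5 20-27 | T4 27-35 |
Completion: T1=9  T2=14  T3=20  T4=35  T5=27
Response(T4) = first start − arrival = 27 − 8 = 19

19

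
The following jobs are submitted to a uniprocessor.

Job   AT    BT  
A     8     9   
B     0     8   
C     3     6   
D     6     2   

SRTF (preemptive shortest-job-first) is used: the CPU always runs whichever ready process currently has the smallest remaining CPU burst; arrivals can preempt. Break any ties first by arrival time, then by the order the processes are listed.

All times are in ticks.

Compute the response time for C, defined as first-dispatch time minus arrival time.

Schedule: | B 0-8 | D 8-10 | C 10-16 | A 16-25 |
Completion: A=25  B=8  C=16  D=10
Turnaround (C−A): A=17  B=8  C=13  D=4
Response(C) = first start − arrival = 10 − 3 = 7

7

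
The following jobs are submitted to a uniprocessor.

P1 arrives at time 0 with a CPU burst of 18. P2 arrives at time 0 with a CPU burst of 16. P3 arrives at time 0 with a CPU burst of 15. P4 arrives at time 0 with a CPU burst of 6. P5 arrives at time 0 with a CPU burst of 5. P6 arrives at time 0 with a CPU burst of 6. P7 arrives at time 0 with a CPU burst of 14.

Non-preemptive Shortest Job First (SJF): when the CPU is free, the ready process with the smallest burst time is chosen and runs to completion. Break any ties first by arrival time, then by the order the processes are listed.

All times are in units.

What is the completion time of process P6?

17

Timeline: | P5 0-5 | P4 5-11 | P6 11-17 | P7 17-31 | P3 31-46 | P2 46-62 | P1 62-80 |
Completion: P1=80  P2=62  P3=46  P4=11  P5=5  P6=17  P7=31
Turnaround (C−A): P1=80  P2=62  P3=46  P4=11  P5=5  P6=17  P7=31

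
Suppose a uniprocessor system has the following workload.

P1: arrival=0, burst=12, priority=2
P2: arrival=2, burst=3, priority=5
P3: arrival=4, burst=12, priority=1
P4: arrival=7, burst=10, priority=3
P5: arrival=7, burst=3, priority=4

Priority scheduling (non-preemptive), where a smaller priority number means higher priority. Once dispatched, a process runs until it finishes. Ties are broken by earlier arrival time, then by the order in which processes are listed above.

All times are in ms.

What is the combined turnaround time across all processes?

Timeline: | P1 0-12 | P3 12-24 | P4 24-34 | P5 34-37 | P2 37-40 |
Completion: P1=12  P2=40  P3=24  P4=34  P5=37
Turnaround = completion − arrival: P1=12, P2=38, P3=20, P4=27, P5=30
Total turnaround = 12 + 38 + 20 + 27 + 30 = 127

127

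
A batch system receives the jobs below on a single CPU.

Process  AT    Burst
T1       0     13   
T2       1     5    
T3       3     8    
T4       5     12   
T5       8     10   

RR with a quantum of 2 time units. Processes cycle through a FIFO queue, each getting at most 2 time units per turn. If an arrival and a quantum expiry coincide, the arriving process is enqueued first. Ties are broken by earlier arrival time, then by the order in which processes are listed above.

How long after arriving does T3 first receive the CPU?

Timeline: | T1 0-2 | T2 2-4 | T1 4-6 | T3 6-8 | T2 8-10 | T4 10-12 | T1 12-14 | T5 14-16 | T3 16-18 | T2 18-19 | T4 19-21 | T1 21-23 | T5 23-25 | T3 25-27 | T4 27-29 | T1 29-31 | T5 31-33 | T3 33-35 | T4 35-37 | T1 37-39 | T5 39-41 | T4 41-43 | T1 43-44 | T5 44-46 | T4 46-48 |
Completion: T1=44  T2=19  T3=35  T4=48  T5=46
Response(T3) = first start − arrival = 6 − 3 = 3

3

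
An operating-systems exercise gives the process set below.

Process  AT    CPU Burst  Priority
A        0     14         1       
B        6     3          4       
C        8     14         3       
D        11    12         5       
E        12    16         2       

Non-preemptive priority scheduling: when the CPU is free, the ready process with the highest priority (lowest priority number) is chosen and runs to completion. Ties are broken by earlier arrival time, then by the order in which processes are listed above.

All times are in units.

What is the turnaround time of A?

14

Schedule: | A 0-14 | E 14-30 | C 30-44 | B 44-47 | D 47-59 |
Completion: A=14  B=47  C=44  D=59  E=30
Turnaround (C−A): A=14  B=41  C=36  D=48  E=18
Turnaround(A) = completion − arrival = 14 − 0 = 14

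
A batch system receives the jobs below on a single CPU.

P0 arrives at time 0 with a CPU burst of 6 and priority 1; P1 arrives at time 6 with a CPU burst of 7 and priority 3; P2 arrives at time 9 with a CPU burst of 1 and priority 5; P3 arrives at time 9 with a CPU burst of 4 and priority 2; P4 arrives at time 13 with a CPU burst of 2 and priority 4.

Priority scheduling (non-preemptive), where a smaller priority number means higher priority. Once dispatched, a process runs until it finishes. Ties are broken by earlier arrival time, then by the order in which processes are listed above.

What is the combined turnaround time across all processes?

38

Schedule: | P0 0-6 | P1 6-13 | P3 13-17 | P4 17-19 | P2 19-20 |
Completion: P0=6  P1=13  P2=20  P3=17  P4=19
Turnaround = completion − arrival: P0=6, P1=7, P2=11, P3=8, P4=6
Total turnaround = 6 + 7 + 11 + 8 + 6 = 38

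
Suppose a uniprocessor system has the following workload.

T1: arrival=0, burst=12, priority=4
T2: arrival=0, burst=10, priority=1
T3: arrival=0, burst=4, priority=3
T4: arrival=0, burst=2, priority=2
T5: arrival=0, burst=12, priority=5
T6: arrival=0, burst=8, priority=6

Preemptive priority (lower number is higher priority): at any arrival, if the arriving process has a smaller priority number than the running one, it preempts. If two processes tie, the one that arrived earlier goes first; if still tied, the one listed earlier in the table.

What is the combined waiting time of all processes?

Schedule: | T2 0-10 | T4 10-12 | T3 12-16 | T1 16-28 | T5 28-40 | T6 40-48 |
Completion: T1=28  T2=10  T3=16  T4=12  T5=40  T6=48
Waiting = turnaround − burst: T1=16, T2=0, T3=12, T4=10, T5=28, T6=40
Total waiting = 16 + 0 + 12 + 10 + 28 + 40 = 106

106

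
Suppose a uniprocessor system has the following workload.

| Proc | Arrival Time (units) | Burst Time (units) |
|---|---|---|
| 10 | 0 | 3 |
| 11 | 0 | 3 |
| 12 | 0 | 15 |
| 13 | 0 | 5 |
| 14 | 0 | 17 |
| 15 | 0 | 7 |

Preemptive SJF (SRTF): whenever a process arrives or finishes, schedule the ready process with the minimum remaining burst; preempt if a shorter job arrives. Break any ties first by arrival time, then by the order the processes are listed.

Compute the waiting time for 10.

Timeline: | 10 0-3 | 11 3-6 | 13 6-11 | 15 11-18 | 12 18-33 | 14 33-50 |
Completion: 10=3  11=6  12=33  13=11  14=50  15=18
Turnaround (C−A): 10=3  11=6  12=33  13=11  14=50  15=18
Waiting(10) = turnaround − burst = 3 − 3 = 0

0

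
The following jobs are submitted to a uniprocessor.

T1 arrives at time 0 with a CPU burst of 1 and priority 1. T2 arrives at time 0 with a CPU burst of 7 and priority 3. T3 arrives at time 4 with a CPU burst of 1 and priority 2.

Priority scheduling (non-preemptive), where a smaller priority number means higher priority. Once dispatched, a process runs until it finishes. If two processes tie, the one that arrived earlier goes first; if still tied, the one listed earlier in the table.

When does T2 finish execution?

8

Gantt: | T1 0-1 | T2 1-8 | T3 8-9 |
Completion: T1=1  T2=8  T3=9
Turnaround (C−A): T1=1  T2=8  T3=5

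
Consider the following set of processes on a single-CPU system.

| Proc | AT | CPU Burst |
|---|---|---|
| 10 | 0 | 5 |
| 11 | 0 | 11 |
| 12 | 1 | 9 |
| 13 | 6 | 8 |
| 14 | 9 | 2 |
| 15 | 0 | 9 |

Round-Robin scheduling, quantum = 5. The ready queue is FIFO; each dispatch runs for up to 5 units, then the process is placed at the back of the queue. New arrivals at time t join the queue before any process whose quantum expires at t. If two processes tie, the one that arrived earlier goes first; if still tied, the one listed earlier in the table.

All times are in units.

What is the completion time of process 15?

36

Schedule: | 10 0-5 | 11 5-10 | 15 10-15 | 12 15-20 | 13 20-25 | 14 25-27 | 11 27-32 | 15 32-36 | 12 36-40 | 13 40-43 | 11 43-44 |
Completion: 10=5  11=44  12=40  13=43  14=27  15=36
Turnaround (C−A): 10=5  11=44  12=39  13=37  14=18  15=36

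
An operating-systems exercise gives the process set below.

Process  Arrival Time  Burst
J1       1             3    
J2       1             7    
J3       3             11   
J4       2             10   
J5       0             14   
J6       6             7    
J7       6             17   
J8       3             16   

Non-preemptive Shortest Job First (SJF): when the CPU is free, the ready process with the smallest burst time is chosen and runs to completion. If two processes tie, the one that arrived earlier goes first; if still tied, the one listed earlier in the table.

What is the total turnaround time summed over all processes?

Schedule: | J5 0-14 | J1 14-17 | J2 17-24 | J6 24-31 | J4 31-41 | J3 41-52 | J8 52-68 | J7 68-85 |
Completion: J1=17  J2=24  J3=52  J4=41  J5=14  J6=31  J7=85  J8=68
Turnaround = completion − arrival: J1=16, J2=23, J3=49, J4=39, J5=14, J6=25, J7=79, J8=65
Total turnaround = 16 + 23 + 49 + 39 + 14 + 25 + 79 + 65 = 310

310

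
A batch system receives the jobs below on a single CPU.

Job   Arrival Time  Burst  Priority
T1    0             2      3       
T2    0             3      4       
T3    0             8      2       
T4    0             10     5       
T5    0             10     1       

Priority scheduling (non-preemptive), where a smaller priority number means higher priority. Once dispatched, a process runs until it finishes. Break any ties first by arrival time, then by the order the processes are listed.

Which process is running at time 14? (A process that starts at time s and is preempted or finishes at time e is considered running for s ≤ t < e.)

Schedule: | T5 0-10 | T3 10-18 | T1 18-20 | T2 20-23 | T4 23-33 |
Completion: T1=20  T2=23  T3=18  T4=33  T5=10

T3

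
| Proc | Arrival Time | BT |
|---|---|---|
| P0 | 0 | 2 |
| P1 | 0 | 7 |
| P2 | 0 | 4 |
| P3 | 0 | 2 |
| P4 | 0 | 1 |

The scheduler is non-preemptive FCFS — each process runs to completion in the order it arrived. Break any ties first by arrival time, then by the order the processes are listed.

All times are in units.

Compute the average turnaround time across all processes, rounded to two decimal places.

Gantt: | P0 0-2 | P1 2-9 | P2 9-13 | P3 13-15 | P4 15-16 |
Completion: P0=2  P1=9  P2=13  P3=15  P4=16
Turnaround (C−A): P0=2  P1=9  P2=13  P3=15  P4=16
Turnaround times: P0=2, P1=9, P2=13, P3=15, P4=16
Average turnaround = (2+9+13+15+16) / 5 = 55/5 = 11.00

11.00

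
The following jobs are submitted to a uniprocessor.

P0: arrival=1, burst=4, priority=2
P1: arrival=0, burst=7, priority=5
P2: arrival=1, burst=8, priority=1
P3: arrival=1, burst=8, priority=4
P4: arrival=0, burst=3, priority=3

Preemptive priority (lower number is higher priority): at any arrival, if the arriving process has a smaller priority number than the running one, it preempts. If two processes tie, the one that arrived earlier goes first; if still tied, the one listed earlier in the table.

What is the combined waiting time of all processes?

Gantt: | P4 0-1 | P2 1-9 | P0 9-13 | P4 13-15 | P3 15-23 | P1 23-30 |
Completion: P0=13  P1=30  P2=9  P3=23  P4=15
Waiting = turnaround − burst: P0=8, P1=23, P2=0, P3=14, P4=12
Total waiting = 8 + 23 + 0 + 14 + 12 = 57

57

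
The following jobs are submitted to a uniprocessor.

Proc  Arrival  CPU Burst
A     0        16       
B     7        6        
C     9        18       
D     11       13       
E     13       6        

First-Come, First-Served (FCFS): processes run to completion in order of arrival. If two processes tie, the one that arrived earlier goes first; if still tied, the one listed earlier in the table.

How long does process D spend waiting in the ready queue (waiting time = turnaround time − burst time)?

29

Timeline: | A 0-16 | B 16-22 | C 22-40 | D 40-53 | E 53-59 |
Completion: A=16  B=22  C=40  D=53  E=59
Turnaround (C−A): A=16  B=15  C=31  D=42  E=46
Waiting(D) = turnaround − burst = 42 − 13 = 29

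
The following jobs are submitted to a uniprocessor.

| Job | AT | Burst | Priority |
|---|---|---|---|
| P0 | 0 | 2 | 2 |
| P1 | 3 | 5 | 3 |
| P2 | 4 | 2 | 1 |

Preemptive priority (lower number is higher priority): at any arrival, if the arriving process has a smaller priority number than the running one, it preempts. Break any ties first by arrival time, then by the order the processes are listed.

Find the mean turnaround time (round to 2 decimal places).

3.67

Schedule: | P0 0-2 | idle 2-3 | P1 3-4 | P2 4-6 | P1 6-10 |
Completion: P0=2  P1=10  P2=6
Turnaround times: P0=2, P1=7, P2=2
Average turnaround = (2+7+2) / 3 = 11/3 = 3.67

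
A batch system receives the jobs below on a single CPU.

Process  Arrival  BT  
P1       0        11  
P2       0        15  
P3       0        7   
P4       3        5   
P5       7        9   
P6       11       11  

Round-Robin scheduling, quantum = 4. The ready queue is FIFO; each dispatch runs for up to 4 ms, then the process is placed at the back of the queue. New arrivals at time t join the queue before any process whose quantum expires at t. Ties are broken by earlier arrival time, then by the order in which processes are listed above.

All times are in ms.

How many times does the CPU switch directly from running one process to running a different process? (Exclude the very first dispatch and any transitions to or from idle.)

16

Schedule: | P1 0-4 | P2 4-8 | P3 8-12 | P4 12-16 | P1 16-20 | P5 20-24 | P2 24-28 | P6 28-32 | P3 32-35 | P4 35-36 | P1 36-39 | P5 39-43 | P2 43-47 | P6 47-51 | P5 51-52 | P2 52-55 | P6 55-58 |
Completion: P1=39  P2=55  P3=35  P4=36  P5=52  P6=58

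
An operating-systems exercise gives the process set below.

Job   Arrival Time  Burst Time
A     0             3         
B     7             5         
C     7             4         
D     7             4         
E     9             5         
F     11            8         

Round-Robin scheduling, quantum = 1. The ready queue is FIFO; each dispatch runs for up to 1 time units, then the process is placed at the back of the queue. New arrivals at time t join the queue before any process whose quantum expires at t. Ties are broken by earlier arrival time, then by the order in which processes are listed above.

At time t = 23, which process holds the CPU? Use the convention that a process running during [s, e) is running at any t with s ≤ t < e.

Gantt: | A 0-3 | idle 3-7 | B 7-8 | C 8-9 | D 9-10 | B 10-11 | E 11-12 | C 12-13 | D 13-14 | F 14-15 | B 15-16 | E 16-17 | C 17-18 | D 18-19 | F 19-20 | B 20-21 | E 21-22 | C 22-23 | D 23-24 | F 24-25 | B 25-26 | E 26-27 | F 27-28 | E 28-29 | F 29-33 |
Completion: A=3  B=26  C=23  D=24  E=29  F=33

D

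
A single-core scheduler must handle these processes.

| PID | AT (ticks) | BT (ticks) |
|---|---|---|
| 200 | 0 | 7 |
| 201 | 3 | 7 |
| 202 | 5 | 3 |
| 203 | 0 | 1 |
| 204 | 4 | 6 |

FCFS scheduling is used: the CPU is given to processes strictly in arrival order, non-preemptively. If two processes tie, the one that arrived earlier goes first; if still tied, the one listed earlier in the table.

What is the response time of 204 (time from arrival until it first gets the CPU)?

Gantt: | 200 0-7 | 203 7-8 | 201 8-15 | 204 15-21 | 202 21-24 |
Completion: 200=7  201=15  202=24  203=8  204=21
Response(204) = first start − arrival = 15 − 4 = 11

11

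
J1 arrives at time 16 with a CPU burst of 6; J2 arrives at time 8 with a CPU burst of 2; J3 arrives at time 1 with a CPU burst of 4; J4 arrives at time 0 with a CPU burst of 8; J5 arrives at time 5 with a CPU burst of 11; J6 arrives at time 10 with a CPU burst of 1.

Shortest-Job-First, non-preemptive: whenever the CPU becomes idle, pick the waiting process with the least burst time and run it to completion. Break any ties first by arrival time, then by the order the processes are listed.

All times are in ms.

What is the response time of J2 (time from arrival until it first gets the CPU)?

Timeline: | J4 0-8 | J2 8-10 | J6 10-11 | J3 11-15 | J5 15-26 | J1 26-32 |
Completion: J1=32  J2=10  J3=15  J4=8  J5=26  J6=11
Response(J2) = first start − arrival = 8 − 8 = 0

0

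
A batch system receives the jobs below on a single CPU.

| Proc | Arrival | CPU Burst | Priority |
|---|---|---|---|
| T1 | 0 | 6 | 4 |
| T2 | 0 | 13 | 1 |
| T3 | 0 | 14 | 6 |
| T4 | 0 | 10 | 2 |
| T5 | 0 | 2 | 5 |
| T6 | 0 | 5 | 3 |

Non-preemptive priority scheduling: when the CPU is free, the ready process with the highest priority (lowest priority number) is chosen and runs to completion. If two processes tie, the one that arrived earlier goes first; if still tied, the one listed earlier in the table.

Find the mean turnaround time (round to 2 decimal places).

30.67

Timeline: | T2 0-13 | T4 13-23 | T6 23-28 | T1 28-34 | T5 34-36 | T3 36-50 |
Completion: T1=34  T2=13  T3=50  T4=23  T5=36  T6=28
Turnaround (C−A): T1=34  T2=13  T3=50  T4=23  T5=36  T6=28
Turnaround times: T1=34, T2=13, T3=50, T4=23, T5=36, T6=28
Average turnaround = (34+13+50+23+36+28) / 6 = 184/6 = 30.67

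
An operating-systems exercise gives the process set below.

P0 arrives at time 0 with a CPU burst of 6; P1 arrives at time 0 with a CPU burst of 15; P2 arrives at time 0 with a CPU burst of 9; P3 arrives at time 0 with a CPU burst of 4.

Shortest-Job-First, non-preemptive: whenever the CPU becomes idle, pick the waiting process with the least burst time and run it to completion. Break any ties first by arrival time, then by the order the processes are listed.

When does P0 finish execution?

10

Gantt: | P3 0-4 | P0 4-10 | P2 10-19 | P1 19-34 |
Completion: P0=10  P1=34  P2=19  P3=4
Turnaround (C−A): P0=10  P1=34  P2=19  P3=4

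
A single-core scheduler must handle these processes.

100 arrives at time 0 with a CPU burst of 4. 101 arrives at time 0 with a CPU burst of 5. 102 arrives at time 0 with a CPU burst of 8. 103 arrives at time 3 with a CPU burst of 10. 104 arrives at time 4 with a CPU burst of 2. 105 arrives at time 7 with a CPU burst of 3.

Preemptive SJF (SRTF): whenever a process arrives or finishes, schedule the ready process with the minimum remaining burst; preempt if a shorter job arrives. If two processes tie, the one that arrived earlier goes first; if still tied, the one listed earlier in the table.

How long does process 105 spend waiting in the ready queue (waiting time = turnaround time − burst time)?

0

Timeline: | 100 0-4 | 104 4-6 | 101 6-7 | 105 7-10 | 101 10-14 | 102 14-22 | 103 22-32 |
Completion: 100=4  101=14  102=22  103=32  104=6  105=10
Turnaround (C−A): 100=4  101=14  102=22  103=29  104=2  105=3
Waiting(105) = turnaround − burst = 3 − 3 = 0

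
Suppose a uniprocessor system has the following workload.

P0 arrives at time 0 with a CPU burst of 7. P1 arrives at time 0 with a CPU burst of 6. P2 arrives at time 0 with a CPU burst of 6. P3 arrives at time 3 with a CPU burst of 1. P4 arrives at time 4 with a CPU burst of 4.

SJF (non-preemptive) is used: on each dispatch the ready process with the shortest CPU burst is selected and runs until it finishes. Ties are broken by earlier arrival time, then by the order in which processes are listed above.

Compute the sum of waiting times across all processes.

Schedule: | P1 0-6 | P3 6-7 | P4 7-11 | P2 11-17 | P0 17-24 |
Completion: P0=24  P1=6  P2=17  P3=7  P4=11
Turnaround (C−A): P0=24  P1=6  P2=17  P3=4  P4=7
Waiting = turnaround − burst: P0=17, P1=0, P2=11, P3=3, P4=3
Total waiting = 17 + 0 + 11 + 3 + 3 = 34

34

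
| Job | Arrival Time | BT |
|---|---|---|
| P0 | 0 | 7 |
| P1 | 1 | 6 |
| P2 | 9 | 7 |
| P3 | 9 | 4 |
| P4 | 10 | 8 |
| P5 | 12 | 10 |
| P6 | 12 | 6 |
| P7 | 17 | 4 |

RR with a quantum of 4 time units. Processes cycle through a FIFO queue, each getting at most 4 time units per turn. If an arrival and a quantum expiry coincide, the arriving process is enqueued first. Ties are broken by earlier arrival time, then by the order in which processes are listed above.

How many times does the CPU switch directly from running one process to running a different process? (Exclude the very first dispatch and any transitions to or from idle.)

Gantt: | P0 0-4 | P1 4-8 | P0 8-11 | P1 11-13 | P2 13-17 | P3 17-21 | P4 21-25 | P5 25-29 | P6 29-33 | P7 33-37 | P2 37-40 | P4 40-44 | P5 44-48 | P6 48-50 | P5 50-52 |
Completion: P0=11  P1=13  P2=40  P3=21  P4=44  P5=52  P6=50  P7=37
Turnaround (C−A): P0=11  P1=12  P2=31  P3=12  P4=34  P5=40  P6=38  P7=20

14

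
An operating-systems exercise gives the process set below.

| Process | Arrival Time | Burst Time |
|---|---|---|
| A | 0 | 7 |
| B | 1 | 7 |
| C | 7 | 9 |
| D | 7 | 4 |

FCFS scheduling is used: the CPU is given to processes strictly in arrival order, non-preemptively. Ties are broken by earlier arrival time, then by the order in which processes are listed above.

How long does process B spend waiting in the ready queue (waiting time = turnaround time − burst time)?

Gantt: | A 0-7 | B 7-14 | C 14-23 | D 23-27 |
Completion: A=7  B=14  C=23  D=27
Turnaround (C−A): A=7  B=13  C=16  D=20
Waiting(B) = turnaround − burst = 13 − 7 = 6

6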